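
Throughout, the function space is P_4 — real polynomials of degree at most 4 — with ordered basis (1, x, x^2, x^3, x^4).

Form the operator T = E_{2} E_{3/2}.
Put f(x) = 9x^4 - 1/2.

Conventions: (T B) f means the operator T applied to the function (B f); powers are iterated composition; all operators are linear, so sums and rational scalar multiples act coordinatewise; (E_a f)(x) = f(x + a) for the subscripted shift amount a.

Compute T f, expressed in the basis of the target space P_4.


the image equals g(x) = 9x^4 + 126x^3 + (1323/2)x^2 + (3087/2)x + 21601/16

E_{3/2} f = 9x^4 + 54x^3 + (243/2)x^2 + (243/2)x + 721/16
E_{2} E_{3/2} f = 9x^4 + 126x^3 + (1323/2)x^2 + (3087/2)x + 21601/16


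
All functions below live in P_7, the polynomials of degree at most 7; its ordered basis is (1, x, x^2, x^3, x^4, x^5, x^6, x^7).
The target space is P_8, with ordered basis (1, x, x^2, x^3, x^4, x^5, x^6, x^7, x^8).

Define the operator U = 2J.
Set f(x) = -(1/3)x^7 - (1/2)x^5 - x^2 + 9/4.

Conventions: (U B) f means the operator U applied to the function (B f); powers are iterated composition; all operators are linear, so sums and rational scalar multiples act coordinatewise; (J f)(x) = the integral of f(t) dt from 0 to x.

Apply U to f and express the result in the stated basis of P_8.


J f = -(1/24)x^8 - (1/12)x^6 - (1/3)x^3 + (9/4)x
(2J) f = -(1/12)x^8 - (1/6)x^6 - (2/3)x^3 + (9/2)x

g(x) = -(1/12)x^8 - (1/6)x^6 - (2/3)x^3 + (9/2)x


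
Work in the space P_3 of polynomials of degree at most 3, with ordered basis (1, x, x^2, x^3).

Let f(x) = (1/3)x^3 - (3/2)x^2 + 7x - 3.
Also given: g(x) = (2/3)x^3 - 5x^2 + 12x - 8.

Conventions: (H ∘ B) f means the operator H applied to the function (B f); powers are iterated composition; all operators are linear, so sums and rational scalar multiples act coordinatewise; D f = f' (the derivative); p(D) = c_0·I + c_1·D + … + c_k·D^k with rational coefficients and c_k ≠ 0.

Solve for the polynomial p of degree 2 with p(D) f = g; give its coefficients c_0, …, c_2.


p(D) = 2·I − 2·D − 4·D^2, i.e. c_0 = 2, c_1 = -2, c_2 = -4

D^0 f = (1/3)x^3 - (3/2)x^2 + 7x - 3
D^1 f = x^2 - 3x + 7
D^2 f = 2x - 3
matching coefficients of g against c_0 f + c_1 Df + … from the top degree down determines the c_i
solution: c_0 = 2, c_1 = -2, c_2 = -4


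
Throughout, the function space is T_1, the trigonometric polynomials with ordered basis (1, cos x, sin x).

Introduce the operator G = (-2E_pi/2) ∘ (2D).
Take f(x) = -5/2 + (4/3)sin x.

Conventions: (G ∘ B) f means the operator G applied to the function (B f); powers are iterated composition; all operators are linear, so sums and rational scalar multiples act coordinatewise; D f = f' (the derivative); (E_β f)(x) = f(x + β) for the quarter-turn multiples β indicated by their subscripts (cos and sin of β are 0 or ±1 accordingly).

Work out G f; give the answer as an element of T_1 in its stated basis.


D f = (4/3)cos x
(2D) f = (8/3)cos x
E_pi/2 (2D) f = -(8/3)sin x
(-2E_pi/2) (2D) f = (16/3)sin x

the image equals g(x) = (16/3)sin x


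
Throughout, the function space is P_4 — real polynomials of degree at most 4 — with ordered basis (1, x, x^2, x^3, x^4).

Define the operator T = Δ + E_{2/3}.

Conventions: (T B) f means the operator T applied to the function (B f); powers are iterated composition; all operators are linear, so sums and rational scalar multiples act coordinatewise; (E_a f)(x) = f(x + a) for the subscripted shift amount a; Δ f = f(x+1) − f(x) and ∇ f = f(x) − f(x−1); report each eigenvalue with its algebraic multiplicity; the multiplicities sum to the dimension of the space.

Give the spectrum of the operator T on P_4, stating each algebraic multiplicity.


λ = 1 (multiplicity 5)

image of 1: 1
image of x: x + 5/3
image of x^2: x^2 + (10/3)x + 13/9
image of x^3: x^3 + 5x^2 + (13/3)x + 35/27
image of x^4: x^4 + (20/3)x^3 + (26/3)x^2 + (140/27)x + 97/81
the matrix is upper triangular; its diagonal is (1, 1, 1, 1, 1)
for a triangular matrix the eigenvalues are the diagonal entries, with algebraic multiplicity their repetition count


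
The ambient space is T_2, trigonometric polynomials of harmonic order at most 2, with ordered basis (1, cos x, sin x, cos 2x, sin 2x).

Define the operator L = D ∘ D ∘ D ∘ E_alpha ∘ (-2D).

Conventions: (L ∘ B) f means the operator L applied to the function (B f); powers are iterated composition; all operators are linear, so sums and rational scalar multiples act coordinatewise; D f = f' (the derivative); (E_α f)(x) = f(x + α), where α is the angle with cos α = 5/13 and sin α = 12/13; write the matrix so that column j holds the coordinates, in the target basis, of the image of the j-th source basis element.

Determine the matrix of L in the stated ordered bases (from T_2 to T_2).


image of 1: 0
image of cos x: -(10/13)cos x + (24/13)sin x
image of sin x: -(24/13)cos x - (10/13)sin x
image of cos 2x: (3808/169)cos 2x + (3840/169)sin 2x
image of sin 2x: -(3840/169)cos 2x + (3808/169)sin 2x
each image's coordinates form column j of the matrix

the matrix is [[0, 0, 0, 0, 0]; [0, -10/13, -24/13, 0, 0]; [0, 24/13, -10/13, 0, 0]; [0, 0, 0, 3808/169, -3840/169]; [0, 0, 0, 3840/169, 3808/169]] (rows listed top to bottom)


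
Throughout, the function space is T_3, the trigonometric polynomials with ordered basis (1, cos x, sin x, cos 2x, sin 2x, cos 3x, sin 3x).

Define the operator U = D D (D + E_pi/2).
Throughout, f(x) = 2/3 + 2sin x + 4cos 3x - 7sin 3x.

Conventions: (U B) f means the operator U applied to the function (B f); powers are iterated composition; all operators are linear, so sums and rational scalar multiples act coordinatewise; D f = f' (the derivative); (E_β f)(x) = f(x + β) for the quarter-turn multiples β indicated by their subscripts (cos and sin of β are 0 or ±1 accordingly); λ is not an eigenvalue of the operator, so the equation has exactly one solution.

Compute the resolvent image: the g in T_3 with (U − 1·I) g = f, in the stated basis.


write g with unknown coordinates in the stated basis and equate coefficients in (U − 1·I) g = f
solving from the highest basis element down gives g = -2/3 + (4/5)cos x - (2/5)sin x - (2/5)cos 3x - (1/5)sin 3x
check: U g = (4/5)cos x + (8/5)sin x + (18/5)cos 3x - (36/5)sin 3x
so U g − 1·g = 2/3 + 2sin x + 4cos 3x - 7sin 3x = f ✓

g(x) = -2/3 + (4/5)cos x - (2/5)sin x - (2/5)cos 3x - (1/5)sin 3x


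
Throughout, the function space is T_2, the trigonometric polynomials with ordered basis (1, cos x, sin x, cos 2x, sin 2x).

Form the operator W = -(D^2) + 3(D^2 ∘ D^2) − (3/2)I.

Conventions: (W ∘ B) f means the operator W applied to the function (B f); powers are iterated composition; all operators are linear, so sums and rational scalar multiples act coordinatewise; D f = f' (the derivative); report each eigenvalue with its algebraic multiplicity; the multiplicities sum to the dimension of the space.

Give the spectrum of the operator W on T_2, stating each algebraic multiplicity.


image of 1: -3/2
image of cos x: (5/2)cos x
image of sin x: (5/2)sin x
image of cos 2x: (101/2)cos 2x
image of sin 2x: (101/2)sin 2x
the matrix is diagonal; its diagonal is (-3/2, 5/2, 5/2, 101/2, 101/2)
for a triangular matrix the eigenvalues are the diagonal entries, with algebraic multiplicity their repetition count

λ = -3/2 (multiplicity 1), λ = 5/2 (multiplicity 2), λ = 101/2 (multiplicity 2)


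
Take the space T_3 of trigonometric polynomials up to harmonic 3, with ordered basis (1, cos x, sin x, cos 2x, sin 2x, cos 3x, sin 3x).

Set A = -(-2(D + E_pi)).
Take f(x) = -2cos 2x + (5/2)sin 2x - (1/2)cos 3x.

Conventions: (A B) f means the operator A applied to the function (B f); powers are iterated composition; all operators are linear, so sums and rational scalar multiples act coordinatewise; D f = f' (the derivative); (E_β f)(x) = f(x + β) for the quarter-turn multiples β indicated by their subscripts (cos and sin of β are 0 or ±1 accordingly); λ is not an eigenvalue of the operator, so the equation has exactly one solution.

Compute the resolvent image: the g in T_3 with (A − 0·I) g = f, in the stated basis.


the result is g(x) = -(7/10)cos 2x - (3/20)sin 2x + (1/40)cos 3x - (3/40)sin 3x

write g with unknown coordinates in the stated basis and equate coefficients in (A − 0·I) g = f
solving from the highest basis element down gives g = -(7/10)cos 2x - (3/20)sin 2x + (1/40)cos 3x - (3/40)sin 3x
check: A g = -2cos 2x + (5/2)sin 2x - (1/2)cos 3x
so A g − 0·g = -2cos 2x + (5/2)sin 2x - (1/2)cos 3x = f ✓


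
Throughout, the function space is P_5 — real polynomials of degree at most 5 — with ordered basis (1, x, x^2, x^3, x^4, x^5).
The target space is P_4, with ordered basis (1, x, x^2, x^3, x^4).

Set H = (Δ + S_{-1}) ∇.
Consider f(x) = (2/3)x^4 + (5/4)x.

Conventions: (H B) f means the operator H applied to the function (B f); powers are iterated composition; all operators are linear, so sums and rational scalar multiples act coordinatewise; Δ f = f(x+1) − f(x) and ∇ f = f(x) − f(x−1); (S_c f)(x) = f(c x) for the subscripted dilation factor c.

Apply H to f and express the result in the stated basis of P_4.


the image equals g(x) = -(8/3)x^3 + 4x^2 - (8/3)x + 23/12

∇ f = (8/3)x^3 - 4x^2 + (8/3)x + 7/12
Δ ∇ f = 8x^2 + 4/3
S_{-1} ∇ f = -(8/3)x^3 - 4x^2 - (8/3)x + 7/12
(Δ + S_{-1}) ∇ f = -(8/3)x^3 + 4x^2 - (8/3)x + 23/12


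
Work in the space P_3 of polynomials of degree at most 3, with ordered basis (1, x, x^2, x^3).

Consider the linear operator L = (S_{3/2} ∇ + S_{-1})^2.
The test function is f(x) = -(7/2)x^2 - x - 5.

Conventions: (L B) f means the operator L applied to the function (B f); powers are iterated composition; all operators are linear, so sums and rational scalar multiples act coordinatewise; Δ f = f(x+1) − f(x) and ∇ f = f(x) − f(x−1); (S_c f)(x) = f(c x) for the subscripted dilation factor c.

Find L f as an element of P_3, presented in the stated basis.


∇ f = -7x + 5/2
S_{3/2} ∇ f = -(21/2)x + 5/2
S_{-1} f = -(7/2)x^2 + x - 5
(S_{3/2} ∇ + S_{-1}) f = -(7/2)x^2 - (19/2)x - 5/2
∇ (S_{3/2} ∇ + S_{-1}) f = -7x - 6
S_{3/2} ∇ (S_{3/2} ∇ + S_{-1}) f = -(21/2)x - 6
S_{-1} (S_{3/2} ∇ + S_{-1}) f = -(7/2)x^2 + (19/2)x - 5/2
(S_{3/2} ∇ + S_{-1}) (S_{3/2} ∇ + S_{-1}) f = -(7/2)x^2 - x - 17/2

the image equals g(x) = -(7/2)x^2 - x - 17/2


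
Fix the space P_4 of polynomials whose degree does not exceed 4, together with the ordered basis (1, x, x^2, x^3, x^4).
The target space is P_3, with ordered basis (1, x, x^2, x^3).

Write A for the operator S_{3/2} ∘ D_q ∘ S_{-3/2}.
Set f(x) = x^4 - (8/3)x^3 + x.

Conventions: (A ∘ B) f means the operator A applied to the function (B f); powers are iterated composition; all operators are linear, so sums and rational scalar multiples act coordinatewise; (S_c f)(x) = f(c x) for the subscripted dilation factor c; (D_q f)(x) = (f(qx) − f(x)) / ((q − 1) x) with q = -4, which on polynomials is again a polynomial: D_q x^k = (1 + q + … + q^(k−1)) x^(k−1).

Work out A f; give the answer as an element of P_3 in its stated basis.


S_{-3/2} f = (81/16)x^4 + 9x^3 - (3/2)x
D_q S_{-3/2} f = -(4131/16)x^3 + 117x^2 - 3/2
S_{3/2} D_q S_{-3/2} f = -(111537/128)x^3 + (1053/4)x^2 - 3/2

the result is g(x) = -(111537/128)x^3 + (1053/4)x^2 - 3/2


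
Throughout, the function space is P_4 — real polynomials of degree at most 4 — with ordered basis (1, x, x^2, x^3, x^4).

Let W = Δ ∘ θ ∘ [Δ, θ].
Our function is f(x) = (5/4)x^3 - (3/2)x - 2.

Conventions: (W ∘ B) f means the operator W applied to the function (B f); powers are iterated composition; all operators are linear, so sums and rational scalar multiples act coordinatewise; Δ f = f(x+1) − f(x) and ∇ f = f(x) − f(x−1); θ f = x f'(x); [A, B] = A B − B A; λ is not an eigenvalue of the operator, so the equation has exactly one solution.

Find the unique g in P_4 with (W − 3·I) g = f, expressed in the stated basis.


write g with unknown coordinates in the stated basis and equate coefficients in (W − 3·I) g = f
solving from the highest basis element down gives g = -(5/12)x^3 - (7/6)x - 1
check: W g = -5x - 5
so W g − 3·g = (5/4)x^3 - (3/2)x - 2 = f ✓

the image equals g(x) = -(5/12)x^3 - (7/6)x - 1


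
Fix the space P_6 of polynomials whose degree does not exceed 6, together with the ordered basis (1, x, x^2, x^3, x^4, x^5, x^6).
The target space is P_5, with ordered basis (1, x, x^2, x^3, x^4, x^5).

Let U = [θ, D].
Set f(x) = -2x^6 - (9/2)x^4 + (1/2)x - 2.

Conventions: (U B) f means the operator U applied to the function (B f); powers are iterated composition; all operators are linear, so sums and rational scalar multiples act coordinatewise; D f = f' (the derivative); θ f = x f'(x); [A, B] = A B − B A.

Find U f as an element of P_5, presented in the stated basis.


D f = -12x^5 - 18x^3 + 1/2
θ D f = -60x^5 - 54x^3
θ f = -12x^6 - 18x^4 + (1/2)x
D θ f = -72x^5 - 72x^3 + 1/2
[θ, D] f = 12x^5 + 18x^3 - 1/2

the image equals g(x) = 12x^5 + 18x^3 - 1/2


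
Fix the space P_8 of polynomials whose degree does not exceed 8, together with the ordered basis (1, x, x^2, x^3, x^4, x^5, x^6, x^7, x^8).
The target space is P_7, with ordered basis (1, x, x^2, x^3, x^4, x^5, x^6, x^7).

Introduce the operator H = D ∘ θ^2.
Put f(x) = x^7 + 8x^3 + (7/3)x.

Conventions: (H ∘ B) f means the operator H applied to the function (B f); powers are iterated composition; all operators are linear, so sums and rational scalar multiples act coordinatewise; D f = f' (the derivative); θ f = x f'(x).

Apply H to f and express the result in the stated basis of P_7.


θ f = 7x^7 + 24x^3 + (7/3)x
θ θ f = 49x^7 + 72x^3 + (7/3)x
D θ^2 f = 343x^6 + 216x^2 + 7/3

the result is g(x) = 343x^6 + 216x^2 + 7/3


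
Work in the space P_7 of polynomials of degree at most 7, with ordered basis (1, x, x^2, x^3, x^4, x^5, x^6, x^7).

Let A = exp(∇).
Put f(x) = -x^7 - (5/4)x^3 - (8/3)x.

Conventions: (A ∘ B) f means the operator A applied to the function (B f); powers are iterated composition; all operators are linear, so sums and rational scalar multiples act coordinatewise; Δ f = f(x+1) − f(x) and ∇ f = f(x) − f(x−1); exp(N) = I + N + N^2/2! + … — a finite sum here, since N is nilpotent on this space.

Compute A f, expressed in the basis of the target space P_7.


the result is g(x) = -x^7 - 7x^6 + 35x^4 - (145/4)x^3 - (183/4)x^2 + (181/3)x - 125/12

order-1 term: -7x^6 + 21x^5 - 35x^4 + 35x^3 - (99/4)x^2 + (43/4)x - 59/12
order-2 term: -21x^5 + 105x^4 - 245x^3 + 315x^2 - (883/4)x + 267/4
order-3 term: -35x^4 + 210x^3 - 525x^2 + 630x - 1209/4
order-4 term: -35x^3 + 210x^2 - 455x + 350
order-5 term: -21x^2 + 105x - 140
order-6 term: -7x + 21
order-7 term: -1
the series for exp(∇) f terminates at order 7
exp(∇) f = -x^7 - 7x^6 + 35x^4 - (145/4)x^3 - (183/4)x^2 + (181/3)x - 125/12


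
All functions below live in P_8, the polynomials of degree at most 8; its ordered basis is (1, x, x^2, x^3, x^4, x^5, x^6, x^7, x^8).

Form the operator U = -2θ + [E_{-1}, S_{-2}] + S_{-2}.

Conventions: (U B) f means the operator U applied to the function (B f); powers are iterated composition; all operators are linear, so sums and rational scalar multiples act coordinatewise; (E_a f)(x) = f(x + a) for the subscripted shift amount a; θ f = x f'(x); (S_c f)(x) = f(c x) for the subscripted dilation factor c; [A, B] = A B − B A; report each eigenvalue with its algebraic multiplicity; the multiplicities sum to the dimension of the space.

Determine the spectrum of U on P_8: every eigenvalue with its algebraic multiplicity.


λ = -142 (multiplicity 1), λ = -42 (multiplicity 1), λ = -14 (multiplicity 1), λ = -4 (multiplicity 1), λ = 0 (multiplicity 1), λ = 1 (multiplicity 1), λ = 8 (multiplicity 1), λ = 52 (multiplicity 1), λ = 240 (multiplicity 1)

image of 1: 1
image of x: -4x + 3
image of x^2: -12x + 3
image of x^3: -14x^3 + 36x^2 - 18x + 9
image of x^4: 8x^4 - 96x^3 + 72x^2 - 72x + 15
image of x^5: -42x^5 + 240x^4 - 240x^3 + 360x^2 - 150x + 33
image of x^6: 52x^6 - 576x^5 + 720x^4 - 1440x^3 + 900x^2 - 396x + 63
image of x^7: -142x^7 + 1344x^6 - 2016x^5 + 5040x^4 - 4200x^3 + 2772x^2 - 882x + 129
image of x^8: 240x^8 - 3072x^7 + 5376x^6 - 16128x^5 + 16800x^4 - 14784x^3 + 7056x^2 - 2064x + 255
the matrix is upper triangular; its diagonal is (1, -4, 0, -14, 8, -42, 52, -142, 240)
for a triangular matrix the eigenvalues are the diagonal entries, with algebraic multiplicity their repetition count


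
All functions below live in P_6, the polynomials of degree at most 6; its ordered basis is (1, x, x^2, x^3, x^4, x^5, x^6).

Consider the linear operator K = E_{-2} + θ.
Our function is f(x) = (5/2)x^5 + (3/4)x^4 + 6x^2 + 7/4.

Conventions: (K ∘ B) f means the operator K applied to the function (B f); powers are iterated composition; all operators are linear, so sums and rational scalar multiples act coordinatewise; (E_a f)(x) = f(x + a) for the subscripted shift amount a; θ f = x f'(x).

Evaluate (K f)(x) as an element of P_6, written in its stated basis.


E_{-2} f = (5/2)x^5 - (97/4)x^4 + 94x^3 - 176x^2 + 152x - 169/4
θ f = (25/2)x^5 + 3x^4 + 12x^2
(E_{-2} + θ) f = 15x^5 - (85/4)x^4 + 94x^3 - 164x^2 + 152x - 169/4

the image equals g(x) = 15x^5 - (85/4)x^4 + 94x^3 - 164x^2 + 152x - 169/4


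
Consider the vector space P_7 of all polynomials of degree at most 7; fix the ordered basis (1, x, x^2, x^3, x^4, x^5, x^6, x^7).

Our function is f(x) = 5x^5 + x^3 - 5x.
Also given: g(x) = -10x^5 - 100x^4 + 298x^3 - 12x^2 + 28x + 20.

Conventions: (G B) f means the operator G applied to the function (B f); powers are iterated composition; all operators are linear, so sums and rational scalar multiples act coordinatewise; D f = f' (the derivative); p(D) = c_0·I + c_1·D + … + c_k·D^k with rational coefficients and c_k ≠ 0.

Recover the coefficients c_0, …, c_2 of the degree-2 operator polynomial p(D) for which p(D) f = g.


D^0 f = 5x^5 + x^3 - 5x
D^1 f = 25x^4 + 3x^2 - 5
D^2 f = 100x^3 + 6x
matching coefficients of g against c_0 f + c_1 Df + … from the top degree down determines the c_i
solution: c_0 = -2, c_1 = -4, c_2 = 3

p(D) = -2·I − 4·D + 3·D^2, i.e. c_0 = -2, c_1 = -4, c_2 = 3


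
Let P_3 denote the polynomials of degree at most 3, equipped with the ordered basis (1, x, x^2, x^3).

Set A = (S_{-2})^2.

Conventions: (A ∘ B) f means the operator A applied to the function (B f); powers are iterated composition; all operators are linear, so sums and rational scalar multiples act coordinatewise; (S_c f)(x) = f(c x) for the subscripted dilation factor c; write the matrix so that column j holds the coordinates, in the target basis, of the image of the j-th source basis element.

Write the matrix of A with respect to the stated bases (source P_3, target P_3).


image of 1: 1
image of x: 4x
image of x^2: 16x^2
image of x^3: 64x^3
each image's coordinates form column j of the matrix

the matrix is [[1, 0, 0, 0]; [0, 4, 0, 0]; [0, 0, 16, 0]; [0, 0, 0, 64]] (rows listed top to bottom)


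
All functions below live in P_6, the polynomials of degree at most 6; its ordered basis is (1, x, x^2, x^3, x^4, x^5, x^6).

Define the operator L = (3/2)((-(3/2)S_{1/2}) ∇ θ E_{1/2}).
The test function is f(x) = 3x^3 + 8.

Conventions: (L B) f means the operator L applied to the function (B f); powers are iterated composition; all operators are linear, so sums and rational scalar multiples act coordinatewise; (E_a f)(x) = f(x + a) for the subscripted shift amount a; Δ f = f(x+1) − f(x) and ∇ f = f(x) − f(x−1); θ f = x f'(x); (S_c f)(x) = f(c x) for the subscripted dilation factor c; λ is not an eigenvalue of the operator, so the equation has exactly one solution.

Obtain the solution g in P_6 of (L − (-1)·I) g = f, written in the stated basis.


write g with unknown coordinates in the stated basis and equate coefficients in (L − (-1)·I) g = f
solving from the highest basis element down gives g = 3x^3 + (243/16)x^2 + (1863/32)x + 14065/128
check: L g = -(243/16)x^2 - (1863/32)x - 13041/128
so L g − (-1)·g = 3x^3 + 8 = f ✓

g(x) = 3x^3 + (243/16)x^2 + (1863/32)x + 14065/128


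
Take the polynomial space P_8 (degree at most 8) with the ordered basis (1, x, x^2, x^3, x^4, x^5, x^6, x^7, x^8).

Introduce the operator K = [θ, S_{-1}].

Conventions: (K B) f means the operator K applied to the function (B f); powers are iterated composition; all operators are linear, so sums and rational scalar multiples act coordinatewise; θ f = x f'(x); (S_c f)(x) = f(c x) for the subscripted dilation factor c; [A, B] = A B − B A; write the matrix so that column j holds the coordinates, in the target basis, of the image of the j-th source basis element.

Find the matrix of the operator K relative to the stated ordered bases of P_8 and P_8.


image of 1: 0
image of x: 0
image of x^2: 0
image of x^3: 0
image of x^4: 0
image of x^5: 0
image of x^6: 0
image of x^7: 0
image of x^8: 0
each image's coordinates form column j of the matrix

the matrix is [[0, 0, 0, 0, 0, 0, 0, 0, 0]; [0, 0, 0, 0, 0, 0, 0, 0, 0]; [0, 0, 0, 0, 0, 0, 0, 0, 0]; [0, 0, 0, 0, 0, 0, 0, 0, 0]; [0, 0, 0, 0, 0, 0, 0, 0, 0]; [0, 0, 0, 0, 0, 0, 0, 0, 0]; [0, 0, 0, 0, 0, 0, 0, 0, 0]; [0, 0, 0, 0, 0, 0, 0, 0, 0]; [0, 0, 0, 0, 0, 0, 0, 0, 0]] (rows listed top to bottom)


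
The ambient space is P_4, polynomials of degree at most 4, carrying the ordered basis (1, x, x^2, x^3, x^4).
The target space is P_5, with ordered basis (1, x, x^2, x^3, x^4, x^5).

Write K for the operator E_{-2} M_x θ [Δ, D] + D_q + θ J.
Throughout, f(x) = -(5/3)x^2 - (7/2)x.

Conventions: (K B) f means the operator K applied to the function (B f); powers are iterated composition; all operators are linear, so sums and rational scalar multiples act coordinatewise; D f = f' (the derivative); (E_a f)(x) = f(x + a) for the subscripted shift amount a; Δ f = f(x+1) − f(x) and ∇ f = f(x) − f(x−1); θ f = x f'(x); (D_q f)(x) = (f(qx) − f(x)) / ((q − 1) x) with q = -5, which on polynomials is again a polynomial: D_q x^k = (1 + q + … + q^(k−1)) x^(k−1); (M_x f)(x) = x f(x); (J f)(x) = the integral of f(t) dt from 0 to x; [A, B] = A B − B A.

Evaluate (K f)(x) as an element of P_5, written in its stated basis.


the result is g(x) = -(5/3)x^3 - (7/2)x^2 + (20/3)x - 7/2

D f = -(10/3)x - 7/2
Δ D f = -10/3
Δ f = -(10/3)x - 31/6
D Δ f = -10/3
[Δ, D] f = 0
θ [Δ, D] f = 0
M_x θ [Δ, D] f = 0
E_{-2} (M_x θ) [Δ, D] f = 0
D_q f = (20/3)x - 7/2
J f = -(5/9)x^3 - (7/4)x^2
θ J f = -(5/3)x^3 - (7/2)x^2
(E_{-2} M_x θ [Δ, D] + D_q + θ J) f = -(5/3)x^3 - (7/2)x^2 + (20/3)x - 7/2


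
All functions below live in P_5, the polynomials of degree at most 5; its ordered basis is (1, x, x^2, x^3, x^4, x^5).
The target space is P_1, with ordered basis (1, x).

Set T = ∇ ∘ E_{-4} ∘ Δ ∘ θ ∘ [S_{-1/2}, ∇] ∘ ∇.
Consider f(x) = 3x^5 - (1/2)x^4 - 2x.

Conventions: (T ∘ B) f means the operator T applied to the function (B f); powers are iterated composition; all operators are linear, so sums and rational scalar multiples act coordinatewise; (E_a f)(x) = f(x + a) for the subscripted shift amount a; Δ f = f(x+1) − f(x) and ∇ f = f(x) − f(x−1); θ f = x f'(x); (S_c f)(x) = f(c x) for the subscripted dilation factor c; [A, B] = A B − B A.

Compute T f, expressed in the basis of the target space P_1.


∇ f = 15x^4 - 32x^3 + 33x^2 - 17x + 3/2
∇ ∇ f = 60x^3 - 186x^2 + 222x - 97
S_{-1/2} ∇ ∇ f = -(15/2)x^3 - (93/2)x^2 - 111x - 97
S_{-1/2} ∇ f = (15/16)x^4 + 4x^3 + (33/4)x^2 + (17/2)x + 3/2
∇ S_{-1/2} ∇ f = (15/4)x^3 + (51/8)x^2 + (33/4)x + 53/16
[S_{-1/2}, ∇] ∇ f = -(45/4)x^3 - (423/8)x^2 - (477/4)x - 1605/16
θ ([S_{-1/2}, ∇] ∘ ∇) f = -(135/4)x^3 - (423/4)x^2 - (477/4)x
Δ θ ([S_{-1/2}, ∇] ∘ ∇) f = -(405/4)x^2 - (1251/4)x - 1035/4
E_{-4} Δ θ ([S_{-1/2}, ∇] ∘ ∇) f = -(405/4)x^2 + (1989/4)x - 2511/4
∇ E_{-4} Δ θ ([S_{-1/2}, ∇] ∘ ∇) f = -(405/2)x + 1197/2

g(x) = -(405/2)x + 1197/2


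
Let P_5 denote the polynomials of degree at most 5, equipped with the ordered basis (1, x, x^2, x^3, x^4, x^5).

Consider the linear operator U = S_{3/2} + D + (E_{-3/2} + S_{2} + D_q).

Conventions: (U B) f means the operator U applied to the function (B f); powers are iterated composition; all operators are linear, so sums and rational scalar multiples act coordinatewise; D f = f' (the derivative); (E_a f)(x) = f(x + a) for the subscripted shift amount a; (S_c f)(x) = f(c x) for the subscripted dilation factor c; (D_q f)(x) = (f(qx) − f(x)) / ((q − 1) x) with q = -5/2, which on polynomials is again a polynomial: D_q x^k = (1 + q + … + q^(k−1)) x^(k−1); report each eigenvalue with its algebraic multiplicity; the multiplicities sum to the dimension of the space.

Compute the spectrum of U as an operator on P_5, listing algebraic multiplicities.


image of 1: 3
image of x: (9/2)x + 1/2
image of x^2: (29/4)x^2 - (5/2)x + 9/4
image of x^3: (99/8)x^3 + (13/4)x^2 + (27/4)x - 27/8
image of x^4: (353/16)x^4 - (103/8)x^3 + (27/2)x^2 - (27/2)x + 81/16
image of x^5: (1299/32)x^5 + (411/16)x^4 + (45/2)x^3 - (135/4)x^2 + (405/16)x - 243/32
the matrix is upper triangular; its diagonal is (3, 9/2, 29/4, 99/8, 353/16, 1299/32)
for a triangular matrix the eigenvalues are the diagonal entries, with algebraic multiplicity their repetition count

λ = 3 (multiplicity 1), λ = 9/2 (multiplicity 1), λ = 29/4 (multiplicity 1), λ = 99/8 (multiplicity 1), λ = 353/16 (multiplicity 1), λ = 1299/32 (multiplicity 1)


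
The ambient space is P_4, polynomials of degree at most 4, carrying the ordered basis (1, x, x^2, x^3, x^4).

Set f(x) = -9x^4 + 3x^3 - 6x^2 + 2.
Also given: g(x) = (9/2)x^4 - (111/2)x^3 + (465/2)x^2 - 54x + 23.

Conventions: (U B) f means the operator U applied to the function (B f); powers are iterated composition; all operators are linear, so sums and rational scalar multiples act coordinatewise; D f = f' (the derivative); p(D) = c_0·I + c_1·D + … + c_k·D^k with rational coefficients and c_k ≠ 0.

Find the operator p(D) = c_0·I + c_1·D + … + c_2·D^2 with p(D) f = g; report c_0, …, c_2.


D^0 f = -9x^4 + 3x^3 - 6x^2 + 2
D^1 f = -36x^3 + 9x^2 - 12x
D^2 f = -108x^2 + 18x - 12
matching coefficients of g against c_0 f + c_1 Df + … from the top degree down determines the c_i
solution: c_0 = -1/2, c_1 = 3/2, c_2 = -2

p(D) = -(1/2)·I + (3/2)·D − 2·D^2, i.e. c_0 = -1/2, c_1 = 3/2, c_2 = -2


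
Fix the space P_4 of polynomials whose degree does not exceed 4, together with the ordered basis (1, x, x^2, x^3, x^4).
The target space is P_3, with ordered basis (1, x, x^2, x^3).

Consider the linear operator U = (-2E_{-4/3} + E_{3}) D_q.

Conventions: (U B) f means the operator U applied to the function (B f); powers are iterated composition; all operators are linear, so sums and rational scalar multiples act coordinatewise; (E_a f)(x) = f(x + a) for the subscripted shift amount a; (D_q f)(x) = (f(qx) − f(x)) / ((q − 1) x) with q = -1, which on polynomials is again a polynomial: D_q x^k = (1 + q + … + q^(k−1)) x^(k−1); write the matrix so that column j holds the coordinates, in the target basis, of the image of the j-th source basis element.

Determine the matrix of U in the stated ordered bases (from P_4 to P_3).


image of 1: 0
image of x: -1
image of x^2: 0
image of x^3: -x^2 + (34/3)x + 49/9
image of x^4: 0
each image's coordinates form column j of the matrix

the matrix is [[0, -1, 0, 49/9, 0]; [0, 0, 0, 34/3, 0]; [0, 0, 0, -1, 0]; [0, 0, 0, 0, 0]] (rows listed top to bottom)


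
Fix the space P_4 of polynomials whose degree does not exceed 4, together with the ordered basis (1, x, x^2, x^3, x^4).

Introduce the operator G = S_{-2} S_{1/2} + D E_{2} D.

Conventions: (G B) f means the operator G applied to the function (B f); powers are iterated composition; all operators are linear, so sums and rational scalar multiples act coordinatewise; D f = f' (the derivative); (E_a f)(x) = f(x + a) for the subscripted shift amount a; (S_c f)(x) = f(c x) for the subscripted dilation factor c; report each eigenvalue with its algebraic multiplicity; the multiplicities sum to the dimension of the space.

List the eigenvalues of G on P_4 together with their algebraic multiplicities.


image of 1: 1
image of x: -x
image of x^2: x^2 + 2
image of x^3: -x^3 + 6x + 12
image of x^4: x^4 + 12x^2 + 48x + 48
the matrix is upper triangular; its diagonal is (1, -1, 1, -1, 1)
for a triangular matrix the eigenvalues are the diagonal entries, with algebraic multiplicity their repetition count

λ = -1 (multiplicity 2), λ = 1 (multiplicity 3)


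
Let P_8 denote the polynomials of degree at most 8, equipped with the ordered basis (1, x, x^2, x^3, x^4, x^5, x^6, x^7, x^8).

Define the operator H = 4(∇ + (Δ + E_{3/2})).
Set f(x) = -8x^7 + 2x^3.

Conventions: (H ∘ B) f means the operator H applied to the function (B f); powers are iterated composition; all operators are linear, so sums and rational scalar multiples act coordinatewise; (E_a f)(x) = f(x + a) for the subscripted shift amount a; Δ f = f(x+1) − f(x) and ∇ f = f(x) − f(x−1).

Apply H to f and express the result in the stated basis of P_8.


∇ f = -56x^6 + 168x^5 - 280x^4 + 280x^3 - 162x^2 + 50x - 6
Δ f = -56x^6 - 168x^5 - 280x^4 - 280x^3 - 162x^2 - 50x - 6
E_{3/2} f = -8x^7 - 84x^6 - 378x^5 - 945x^4 - (2831/2)x^3 - (5067/4)x^2 - (4995/8)x - 2079/16
(Δ + E_{3/2}) f = -8x^7 - 140x^6 - 546x^5 - 1225x^4 - (3391/2)x^3 - (5715/4)x^2 - (5395/8)x - 2175/16
(∇ + (Δ + E_{3/2})) f = -8x^7 - 196x^6 - 378x^5 - 1505x^4 - (2831/2)x^3 - (6363/4)x^2 - (4995/8)x - 2271/16
(4(∇ + (Δ + E_{3/2}))) f = -32x^7 - 784x^6 - 1512x^5 - 6020x^4 - 5662x^3 - 6363x^2 - (4995/2)x - 2271/4

the result is g(x) = -32x^7 - 784x^6 - 1512x^5 - 6020x^4 - 5662x^3 - 6363x^2 - (4995/2)x - 2271/4


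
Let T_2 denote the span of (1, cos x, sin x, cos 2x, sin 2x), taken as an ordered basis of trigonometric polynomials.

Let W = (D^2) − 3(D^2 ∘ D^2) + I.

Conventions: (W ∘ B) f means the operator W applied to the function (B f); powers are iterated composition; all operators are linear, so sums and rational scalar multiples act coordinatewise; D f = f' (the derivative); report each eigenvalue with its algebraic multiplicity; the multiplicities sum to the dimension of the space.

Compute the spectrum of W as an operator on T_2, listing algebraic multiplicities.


λ = -51 (multiplicity 2), λ = -3 (multiplicity 2), λ = 1 (multiplicity 1)

image of 1: 1
image of cos x: -3cos x
image of sin x: -3sin x
image of cos 2x: -51cos 2x
image of sin 2x: -51sin 2x
the matrix is diagonal; its diagonal is (1, -3, -3, -51, -51)
for a triangular matrix the eigenvalues are the diagonal entries, with algebraic multiplicity their repetition count


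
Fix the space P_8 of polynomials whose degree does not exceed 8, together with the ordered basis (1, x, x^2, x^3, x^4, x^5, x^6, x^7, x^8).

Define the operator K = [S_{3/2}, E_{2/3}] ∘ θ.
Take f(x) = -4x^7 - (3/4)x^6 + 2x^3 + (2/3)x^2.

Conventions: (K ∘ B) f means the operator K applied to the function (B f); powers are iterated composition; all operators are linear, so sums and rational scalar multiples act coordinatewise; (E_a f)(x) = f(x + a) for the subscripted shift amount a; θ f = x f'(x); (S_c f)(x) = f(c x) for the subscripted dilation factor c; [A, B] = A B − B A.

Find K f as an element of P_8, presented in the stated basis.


g(x) = (11907/16)x^6 + (81567/32)x^5 + (117795/32)x^4 + (34415/12)x^3 + (90515/72)x^2 + (139493/486)x + 111551/4374

θ f = -28x^7 - (9/2)x^6 + 6x^3 + (4/3)x^2
E_{2/3} θ f = -28x^7 - (811/6)x^6 - (838/3)x^5 - (8650/27)x^4 - (17354/81)x^3 - (6272/81)x^2 - (8008/729)x + 736/2187
S_{3/2} E_{2/3} θ f = -(15309/32)x^7 - (197073/128)x^6 - (33939/16)x^5 - (12975/8)x^4 - (8677/12)x^3 - (1568/9)x^2 - (4004/243)x + 736/2187
S_{3/2} θ f = -(15309/32)x^7 - (6561/128)x^6 + (81/4)x^3 + 3x^2
E_{2/3} S_{3/2} θ f = -(15309/32)x^7 - (292329/128)x^6 - (149445/32)x^5 - (169695/32)x^4 - 3591x^3 - (11451/8)x^2 - (607/2)x - 151/6
[S_{3/2}, E_{2/3}] θ f = (11907/16)x^6 + (81567/32)x^5 + (117795/32)x^4 + (34415/12)x^3 + (90515/72)x^2 + (139493/486)x + 111551/4374


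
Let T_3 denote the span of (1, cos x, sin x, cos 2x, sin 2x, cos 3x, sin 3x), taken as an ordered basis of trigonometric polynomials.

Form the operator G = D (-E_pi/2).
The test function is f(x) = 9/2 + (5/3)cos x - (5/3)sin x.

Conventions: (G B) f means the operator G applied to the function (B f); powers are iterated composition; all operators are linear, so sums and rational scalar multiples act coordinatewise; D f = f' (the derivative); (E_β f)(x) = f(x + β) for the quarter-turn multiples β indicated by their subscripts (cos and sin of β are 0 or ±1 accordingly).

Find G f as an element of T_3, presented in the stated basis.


the result is g(x) = (5/3)cos x - (5/3)sin x

E_pi/2 f = 9/2 - (5/3)cos x - (5/3)sin x
(-E_pi/2) f = -9/2 + (5/3)cos x + (5/3)sin x
D (-E_pi/2) f = (5/3)cos x - (5/3)sin x


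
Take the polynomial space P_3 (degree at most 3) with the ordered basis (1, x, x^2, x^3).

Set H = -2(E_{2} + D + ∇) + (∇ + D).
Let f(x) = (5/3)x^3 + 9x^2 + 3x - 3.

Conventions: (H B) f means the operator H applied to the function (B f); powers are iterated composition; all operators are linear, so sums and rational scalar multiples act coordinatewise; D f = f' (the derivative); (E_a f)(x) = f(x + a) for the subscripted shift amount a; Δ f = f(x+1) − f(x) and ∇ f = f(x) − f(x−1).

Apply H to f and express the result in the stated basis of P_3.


E_{2} f = (5/3)x^3 + 19x^2 + 59x + 157/3
D f = 5x^2 + 18x + 3
∇ f = 5x^2 + 13x - 13/3
(E_{2} + D + ∇) f = (5/3)x^3 + 29x^2 + 90x + 51
(-2(E_{2} + D + ∇)) f = -(10/3)x^3 - 58x^2 - 180x - 102
∇ f = 5x^2 + 13x - 13/3
D f = 5x^2 + 18x + 3
(∇ + D) f = 10x^2 + 31x - 4/3
(-2(E_{2} + D + ∇) + (∇ + D)) f = -(10/3)x^3 - 48x^2 - 149x - 310/3

g(x) = -(10/3)x^3 - 48x^2 - 149x - 310/3


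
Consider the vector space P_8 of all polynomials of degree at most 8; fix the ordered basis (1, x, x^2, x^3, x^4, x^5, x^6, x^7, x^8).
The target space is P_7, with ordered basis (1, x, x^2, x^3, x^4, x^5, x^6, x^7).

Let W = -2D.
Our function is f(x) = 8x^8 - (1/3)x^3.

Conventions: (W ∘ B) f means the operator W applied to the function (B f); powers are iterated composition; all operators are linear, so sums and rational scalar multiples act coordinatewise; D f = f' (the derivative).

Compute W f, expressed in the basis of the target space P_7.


the result is g(x) = -128x^7 + 2x^2

D f = 64x^7 - x^2
(-2D) f = -128x^7 + 2x^2


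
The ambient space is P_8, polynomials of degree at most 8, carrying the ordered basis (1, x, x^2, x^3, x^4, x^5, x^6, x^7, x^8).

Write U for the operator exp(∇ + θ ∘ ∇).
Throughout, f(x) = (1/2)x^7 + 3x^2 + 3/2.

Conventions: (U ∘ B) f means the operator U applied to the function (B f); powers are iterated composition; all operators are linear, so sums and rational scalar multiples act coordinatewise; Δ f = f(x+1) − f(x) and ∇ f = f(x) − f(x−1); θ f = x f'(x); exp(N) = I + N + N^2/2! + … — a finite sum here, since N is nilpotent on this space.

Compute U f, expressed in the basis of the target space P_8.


the image equals g(x) = (1/2)x^7 + (49/2)x^6 + 378x^5 + (8225/4)x^4 + 2590x^3 - (11517/4)x^2 - (2363/2)x + 12769/24

order-1 term: (49/2)x^6 - 63x^5 + (175/2)x^4 - 70x^3 + (63/2)x^2 + 5x - 5/2
order-2 term: 441x^5 - (6825/4)x^4 + 2940x^3 - (10395/4)x^2 + 1085x - 543/4
order-3 term: 3675x^4 - 14980x^3 + (46935/2)x^2 - 15365x + 8771/3
order-4 term: 14700x^3 - (100485/2)x^2 + (106575/2)x - 114975/8
order-5 term: 26460x^2 - 57834x + 23646
order-6 term: 17640x - 14049
order-7 term: 2520
the series for exp(∇ + θ ∘ ∇) f terminates at order 7
exp(∇ + θ ∘ ∇) f = (1/2)x^7 + (49/2)x^6 + 378x^5 + (8225/4)x^4 + 2590x^3 - (11517/4)x^2 - (2363/2)x + 12769/24


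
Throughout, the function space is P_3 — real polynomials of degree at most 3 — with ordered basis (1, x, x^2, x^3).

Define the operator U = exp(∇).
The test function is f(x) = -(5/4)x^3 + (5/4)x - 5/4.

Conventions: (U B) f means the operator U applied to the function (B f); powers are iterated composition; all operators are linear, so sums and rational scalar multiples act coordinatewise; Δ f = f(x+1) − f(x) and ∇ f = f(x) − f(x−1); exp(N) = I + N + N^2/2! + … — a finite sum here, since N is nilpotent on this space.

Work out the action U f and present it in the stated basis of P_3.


order-1 term: -(15/4)x^2 + (15/4)x
order-2 term: -(15/4)x + 15/4
order-3 term: -5/4
the series for exp(∇) f terminates at order 3
exp(∇) f = -(5/4)x^3 - (15/4)x^2 + (5/4)x + 5/4

g(x) = -(5/4)x^3 - (15/4)x^2 + (5/4)x + 5/4


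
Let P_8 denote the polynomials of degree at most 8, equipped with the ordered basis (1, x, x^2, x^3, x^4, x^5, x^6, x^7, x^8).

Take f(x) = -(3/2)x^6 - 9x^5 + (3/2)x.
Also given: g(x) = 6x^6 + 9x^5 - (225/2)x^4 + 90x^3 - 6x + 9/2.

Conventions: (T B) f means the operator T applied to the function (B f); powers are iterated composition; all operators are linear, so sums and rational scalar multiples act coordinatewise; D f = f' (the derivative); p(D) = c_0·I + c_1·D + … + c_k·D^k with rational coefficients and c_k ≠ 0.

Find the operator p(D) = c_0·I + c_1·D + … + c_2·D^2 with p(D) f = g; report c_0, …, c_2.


c_0 = -4, c_1 = 3, c_2 = -1/2

D^0 f = -(3/2)x^6 - 9x^5 + (3/2)x
D^1 f = -9x^5 - 45x^4 + 3/2
D^2 f = -45x^4 - 180x^3
matching coefficients of g against c_0 f + c_1 Df + … from the top degree down determines the c_i
solution: c_0 = -4, c_1 = 3, c_2 = -1/2


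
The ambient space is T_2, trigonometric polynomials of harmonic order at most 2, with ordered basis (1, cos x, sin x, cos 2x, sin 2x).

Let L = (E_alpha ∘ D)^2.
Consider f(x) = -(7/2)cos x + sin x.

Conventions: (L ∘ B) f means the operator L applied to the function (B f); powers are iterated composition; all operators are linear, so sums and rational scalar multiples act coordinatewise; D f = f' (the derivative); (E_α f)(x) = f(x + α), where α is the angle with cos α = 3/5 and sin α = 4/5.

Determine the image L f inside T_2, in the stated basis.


D f = cos x + (7/2)sin x
E_alpha D f = (17/5)cos x + (13/10)sin x
D (E_alpha ∘ D) f = (13/10)cos x - (17/5)sin x
E_alpha D (E_alpha ∘ D) f = -(97/50)cos x - (77/25)sin x

g(x) = -(97/50)cos x - (77/25)sin x


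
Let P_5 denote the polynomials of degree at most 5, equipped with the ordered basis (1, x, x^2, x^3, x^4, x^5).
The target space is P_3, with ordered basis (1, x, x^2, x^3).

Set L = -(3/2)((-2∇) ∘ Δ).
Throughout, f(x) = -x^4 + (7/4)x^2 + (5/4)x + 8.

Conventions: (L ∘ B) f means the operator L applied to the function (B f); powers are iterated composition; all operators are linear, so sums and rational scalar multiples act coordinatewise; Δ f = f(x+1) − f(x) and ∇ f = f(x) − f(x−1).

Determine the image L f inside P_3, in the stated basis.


g(x) = -36x^2 + 9/2

Δ f = -4x^3 - 6x^2 - (1/2)x + 2
∇ Δ f = -12x^2 + 3/2
(-2∇) Δ f = 24x^2 - 3
(-(3/2)((-2∇) ∘ Δ)) f = -36x^2 + 9/2


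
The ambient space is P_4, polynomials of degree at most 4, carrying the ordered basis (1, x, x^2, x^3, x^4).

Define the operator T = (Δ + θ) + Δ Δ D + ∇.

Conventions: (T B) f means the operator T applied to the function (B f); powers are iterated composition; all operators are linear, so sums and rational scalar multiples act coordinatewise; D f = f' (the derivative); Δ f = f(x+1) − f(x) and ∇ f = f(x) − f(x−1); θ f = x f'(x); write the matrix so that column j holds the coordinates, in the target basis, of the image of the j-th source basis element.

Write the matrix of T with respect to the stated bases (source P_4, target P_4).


image of 1: 0
image of x: x + 2
image of x^2: 2x^2 + 4x
image of x^3: 3x^3 + 6x^2 + 8
image of x^4: 4x^4 + 8x^3 + 32x + 24
each image's coordinates form column j of the matrix

the matrix is [[0, 2, 0, 8, 24]; [0, 1, 4, 0, 32]; [0, 0, 2, 6, 0]; [0, 0, 0, 3, 8]; [0, 0, 0, 0, 4]] (rows listed top to bottom)


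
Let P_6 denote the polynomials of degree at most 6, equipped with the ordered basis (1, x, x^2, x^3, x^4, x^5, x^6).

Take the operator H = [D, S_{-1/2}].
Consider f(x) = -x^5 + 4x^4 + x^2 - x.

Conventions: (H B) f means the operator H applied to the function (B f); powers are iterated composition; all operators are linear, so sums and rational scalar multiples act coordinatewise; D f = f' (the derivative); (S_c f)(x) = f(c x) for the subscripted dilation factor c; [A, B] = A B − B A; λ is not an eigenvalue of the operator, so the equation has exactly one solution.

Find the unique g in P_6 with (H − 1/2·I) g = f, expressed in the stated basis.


write g with unknown coordinates in the stated basis and equate coefficients in (H − 1/2·I) g = f
solving from the highest basis element down gives g = 2x^5 - (79/8)x^4 - (237/16)x^3 + (2005/64)x^2 + (6143/64)x - 18429/64
check: H g = -(15/16)x^4 - (237/32)x^3 + (2133/128)x^2 + (6015/128)x - 18429/128
so H g − 1/2·g = -x^5 + 4x^4 + x^2 - x = f ✓

the image equals g(x) = 2x^5 - (79/8)x^4 - (237/16)x^3 + (2005/64)x^2 + (6143/64)x - 18429/64
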